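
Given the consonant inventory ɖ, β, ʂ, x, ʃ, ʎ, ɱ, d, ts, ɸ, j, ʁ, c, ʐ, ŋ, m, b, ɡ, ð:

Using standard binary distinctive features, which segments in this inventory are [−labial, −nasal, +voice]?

ɖ, ʎ, d, j, ʁ, ʐ, ɡ, ð

The [−labial] segments are /ɖ, ʂ, x, ʃ, ʎ, d, ts, j, ʁ, c, ʐ, ŋ, ɡ, ð/.
Within that set, [−nasal] gives /ɖ, ʂ, x, ʃ, ʎ, d, ts, j, ʁ, c, ʐ, ɡ, ð/.
Within that set, [+voice] leaves /ɖ, ʎ, d, j, ʁ, ʐ, ɡ, ð/.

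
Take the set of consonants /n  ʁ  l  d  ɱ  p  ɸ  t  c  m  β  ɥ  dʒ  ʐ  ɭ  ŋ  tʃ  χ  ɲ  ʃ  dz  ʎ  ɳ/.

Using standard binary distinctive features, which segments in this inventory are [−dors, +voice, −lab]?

n, l, d, dʒ, ʐ, ɭ, dz, ɳ

Checking each segment against [−dorsal], [+voice], [−labial]: /n/ (alveolar nasal), /l/ (alveolar lateral approximant), /d/ (voiced alveolar stop), /dʒ/ (voiced postalveolar affricate), /ʐ/ (voiced retroflex fricative), /ɭ/ (retroflex lateral approximant), among others, satisfy every feature; every other segment in the inventory fails at least one.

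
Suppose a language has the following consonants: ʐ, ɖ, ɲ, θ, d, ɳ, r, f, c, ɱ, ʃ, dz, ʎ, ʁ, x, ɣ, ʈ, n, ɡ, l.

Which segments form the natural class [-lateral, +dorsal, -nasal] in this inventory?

c, ʁ, x, ɣ, ɡ

Checking each segment against [-lateral], [+dorsal], [-nasal]: /c/ (voiceless palatal stop), /ʁ/ (voiced uvular fricative), /x/ (voiceless velar fricative), /ɣ/ (voiced velar fricative), /ɡ/ (voiced velar stop) satisfy every feature; every other segment in the inventory fails at least one.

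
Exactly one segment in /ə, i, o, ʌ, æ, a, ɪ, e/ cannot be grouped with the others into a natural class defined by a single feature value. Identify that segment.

o

/ə, ʌ, e, i, ɪ, a, æ/ are all [−round], but /o/ (mid back rounded tense vowel) is [+round]. No other single segment can be removed to leave a set sharing one feature value that the removed segment lacks, so /o/ is the odd one out.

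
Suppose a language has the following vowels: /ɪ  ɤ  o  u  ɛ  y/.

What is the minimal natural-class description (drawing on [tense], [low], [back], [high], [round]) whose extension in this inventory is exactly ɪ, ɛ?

/ɪ, ɛ/ are exactly the [-tense] segments in the inventory, so a single feature suffices.

[-tense]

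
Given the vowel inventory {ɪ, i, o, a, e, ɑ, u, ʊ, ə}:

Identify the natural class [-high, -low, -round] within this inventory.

e, ə

Eliminate segments failing any feature: /ɪ, i, u, ʊ/ are [+high]; /o/ is [+round]; /a, ɑ/ are [+low]. The remaining /e, ə/ satisfy [-high], [-low], [-round].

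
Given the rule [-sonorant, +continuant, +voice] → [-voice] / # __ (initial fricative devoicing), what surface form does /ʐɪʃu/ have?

[ʂɪʃu]

Only the initial segment /ʐ/ is both word-initial and matches the structural description. It is a voiced retroflex fricative, so [-sonorant, +continuant, +voice] holds; changing it to [-voice] with all other features held fixed yields /ʂ/ (voiceless retroflex fricative). No other segment meets both the structural description and the environment, so the output is [ʂɪʃu].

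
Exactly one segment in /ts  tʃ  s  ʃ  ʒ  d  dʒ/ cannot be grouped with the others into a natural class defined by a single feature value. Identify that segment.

d

[strident] groups all but one: /dʒ, ts, ʒ, s, tʃ, ʃ/ share [+strident] while /d/ (voiced alveolar stop) alone is [-strident]. Removing any other segment would not leave a single-feature class that excludes it.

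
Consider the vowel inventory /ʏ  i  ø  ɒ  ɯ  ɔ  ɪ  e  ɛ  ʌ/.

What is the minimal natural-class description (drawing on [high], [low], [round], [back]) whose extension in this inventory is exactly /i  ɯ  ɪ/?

[+high, −round]

/i, ɯ, ɪ/ are all [+high], [−round], and no other segment in the inventory matches both values. Dropping any one of them over-generates: [−round] alone would also admit /e, ɛ, ʌ/; [+high] alone would also admit /ʏ/. No other single listed feature picks out exactly this set either, so fewer than two features will not do.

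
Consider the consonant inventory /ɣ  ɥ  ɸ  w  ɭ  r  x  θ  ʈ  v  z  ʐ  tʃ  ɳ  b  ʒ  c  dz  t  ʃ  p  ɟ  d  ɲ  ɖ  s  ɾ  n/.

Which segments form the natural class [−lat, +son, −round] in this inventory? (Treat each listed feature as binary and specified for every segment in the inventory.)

Checking each segment against [−lateral], [+sonorant], [−round]: /r/ (alveolar trill), /ɳ/ (retroflex nasal), /ɲ/ (palatal nasal), /ɾ/ (alveolar tap), /n/ (alveolar nasal) satisfy every feature; every other segment in the inventory fails at least one.

r, ɳ, ɲ, ɾ, n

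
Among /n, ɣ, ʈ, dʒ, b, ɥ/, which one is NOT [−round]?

/ɥ/ is the labial-palatal glide, which is [+round]; the rest — /ʈ, ɣ, dʒ, n, b/ — are [−round].

ɥ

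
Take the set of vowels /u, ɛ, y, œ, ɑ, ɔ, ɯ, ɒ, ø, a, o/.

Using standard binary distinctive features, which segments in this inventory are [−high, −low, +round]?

Among the inventory, the [−high] segments are /ɛ, œ, ɑ, ɔ, ɒ, ø, a, o/.
Among these, [−low] gives /ɛ, œ, ɔ, ø, o/.
Then [+round] leaves /œ, ɔ, ø, o/.

œ, ɔ, ø, o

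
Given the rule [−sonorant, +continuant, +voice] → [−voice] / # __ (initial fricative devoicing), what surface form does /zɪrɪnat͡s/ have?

[sɪrɪnat͡s]

Only the initial segment /z/ is both word-initial and matches the structural description. It is a voiced alveolar fricative, so [−sonorant, +continuant, +voice] holds; changing it to [−voice] with all other features held fixed yields /s/ (voiceless alveolar fricative). No other segment meets both the structural description and the environment, so the output is [sɪrɪnat͡s].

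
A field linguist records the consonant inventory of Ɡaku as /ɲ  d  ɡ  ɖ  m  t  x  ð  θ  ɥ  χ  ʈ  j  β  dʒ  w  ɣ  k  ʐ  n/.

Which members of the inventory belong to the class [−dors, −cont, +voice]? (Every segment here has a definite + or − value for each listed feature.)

d, ɖ, m, dʒ, n

Checking each segment against [−dorsal], [−continuant], [+voice]: /d/ (voiced alveolar stop), /ɖ/ (voiced retroflex stop), /m/ (bilabial nasal), /dʒ/ (voiced postalveolar affricate), /n/ (alveolar nasal) satisfy every feature; every other segment in the inventory fails at least one.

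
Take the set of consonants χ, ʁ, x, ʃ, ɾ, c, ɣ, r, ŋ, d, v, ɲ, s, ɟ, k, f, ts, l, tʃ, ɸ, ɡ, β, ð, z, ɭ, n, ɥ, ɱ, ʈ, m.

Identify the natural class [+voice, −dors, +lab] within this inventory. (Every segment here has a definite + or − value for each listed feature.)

v, β, ɱ, m

Checking each segment against [+voice], [−dorsal], [+labial]: /v/ (voiced labiodental fricative), /β/ (voiced bilabial fricative), /ɱ/ (labiodental nasal), /m/ (bilabial nasal) satisfy every feature; every other segment in the inventory fails at least one.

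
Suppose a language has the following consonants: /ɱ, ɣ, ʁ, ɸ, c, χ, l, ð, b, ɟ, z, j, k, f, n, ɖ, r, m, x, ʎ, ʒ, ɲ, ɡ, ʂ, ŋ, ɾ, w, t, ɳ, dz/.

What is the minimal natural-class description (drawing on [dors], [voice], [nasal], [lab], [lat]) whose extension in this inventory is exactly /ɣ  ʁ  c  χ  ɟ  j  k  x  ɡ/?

Every target segment is [−nasal], [−lateral], [−labial], [+dorsal]; each remaining inventory member fails at least one of these. Each conjunct is needed — [−lateral, −labial, +dorsal] alone would also admit /ɲ, ŋ/; [−nasal, −labial, +dorsal] alone would also admit /ʎ/; [−nasal, −lateral, +dorsal] alone would also admit /w/; [−nasal, −lateral, −labial] alone would also admit /ð, z, ɖ, r, …/ — and no other combination of three listed features has exactly this extension, so four is the minimum.

[−nasal, −lat, −lab, +dors]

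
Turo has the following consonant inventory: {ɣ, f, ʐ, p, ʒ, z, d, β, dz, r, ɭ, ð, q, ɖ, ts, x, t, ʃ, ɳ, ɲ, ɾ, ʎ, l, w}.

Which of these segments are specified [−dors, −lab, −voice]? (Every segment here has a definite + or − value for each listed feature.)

Among the inventory, the [−dorsal] segments are /f, ʐ, p, ʒ, z, d, β, dz, r, ɭ, ð, ɖ, ts, t, ʃ, ɳ, ɾ, l/.
Then [−labial] gives /ʐ, ʒ, z, d, dz, r, ɭ, ð, ɖ, ts, t, ʃ, ɳ, ɾ, l/.
Among these, [−voice] leaves /ts, t, ʃ/.

ts, t, ʃ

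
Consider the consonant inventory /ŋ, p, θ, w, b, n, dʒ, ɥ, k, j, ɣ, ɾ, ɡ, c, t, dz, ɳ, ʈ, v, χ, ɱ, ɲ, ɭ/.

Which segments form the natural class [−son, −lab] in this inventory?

θ, dʒ, k, ɣ, ɡ, c, t, dz, ʈ, χ

Eliminate segments failing any feature: /ŋ, w, n, ɥ, j, ɾ, ɳ, ɱ, ɲ, ɭ/ are [+sonorant]; /p, b, v/ are [+labial]. The remaining /θ, dʒ, k, ɣ, ɡ, c, t, dz, ʈ, χ/ satisfy [−sonorant], [−labial].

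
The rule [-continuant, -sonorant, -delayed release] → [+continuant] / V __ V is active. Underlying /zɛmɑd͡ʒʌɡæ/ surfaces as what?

The only segment in the rule's environment that also matches [-continuant, -sonorant, -delayed release] is /ɡ/. Applying [+continuant] turns the voiced velar stop into /ɣ/ (voiced velar fricative), giving [zɛmɑd͡ʒʌɣæ].

[zɛmɑd͡ʒʌɣæ]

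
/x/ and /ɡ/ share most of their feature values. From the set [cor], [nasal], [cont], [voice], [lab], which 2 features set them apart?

The two segments share [−coronal], [−nasal], [−labial]. The only features from the list on which they differ: /x/ is [−voice] while /ɡ/ is [+voice]; /x/ is [+continuant] while /ɡ/ is [−continuant].

[voice], [continuant]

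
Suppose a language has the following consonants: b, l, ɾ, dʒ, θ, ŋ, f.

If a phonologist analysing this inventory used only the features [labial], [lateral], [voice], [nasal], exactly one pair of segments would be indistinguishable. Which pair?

ɾ, dʒ

/ɾ/ (alveolar tap) and /dʒ/ (voiced postalveolar affricate) are both [−labial], [−lateral], [+voice], [−nasal], so none of the listed features separates them. (They do differ in [sonorant], [strident] and [anterior], which are not among the given features.) Every other pair in the inventory differs on at least one listed feature.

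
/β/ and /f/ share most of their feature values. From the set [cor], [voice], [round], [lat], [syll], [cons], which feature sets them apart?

/β/ (voiced bilabial fricative) and /f/ (voiceless labiodental fricative) agree on [−coronal], [−round], [−lateral], [−syllabic], [+consonantal]. They differ on [voice] (/β/ [+], /f/ [−]).

[voice]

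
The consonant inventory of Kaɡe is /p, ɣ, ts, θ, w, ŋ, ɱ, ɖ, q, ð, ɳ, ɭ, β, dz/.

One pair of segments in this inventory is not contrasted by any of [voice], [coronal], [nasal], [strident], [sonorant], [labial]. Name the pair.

ð, ɖ

Both /ð/ and /ɖ/ are [+voice], [+coronal], [−nasal], [−strident], [−sonorant], [−labial]. Since the list omits [continuant], [anterior] and [distributed] — which do distinguish the voiced dental fricative from the voiced retroflex stop — this pair collapses; all other pairs remain distinct.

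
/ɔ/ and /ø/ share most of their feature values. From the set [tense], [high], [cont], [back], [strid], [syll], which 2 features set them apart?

[back], [tense]

The two segments share [−high], [+continuant], [−strident], [+syllabic]. The only features from the list on which they differ: /ɔ/ is [+back] while /ø/ is [−back]; /ɔ/ is [−tense] while /ø/ is [+tense].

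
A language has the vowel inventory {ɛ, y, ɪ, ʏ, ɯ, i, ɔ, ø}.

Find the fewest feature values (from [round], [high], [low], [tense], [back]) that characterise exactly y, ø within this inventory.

The class [+round], [+tense] has exactly /y, ø/ as its extension in this inventory. No smaller conjunction from the listed features achieves this: [+tense] alone would also admit /ɯ, i/; [+round] alone would also admit /ʏ, ɔ/; and checking the remaining single features turns up none with this extension.

[+round, +tense]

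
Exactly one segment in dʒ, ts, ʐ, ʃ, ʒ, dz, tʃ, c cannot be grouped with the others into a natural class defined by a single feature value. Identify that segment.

c

[strident] (equivalently [dorsal]) groups all but one: /tʃ, dʒ, ʒ, ts, ʐ, ʃ, dz/ share [+strident] while /c/ (voiceless palatal stop) alone is [−strident]. Removing any other segment would not leave a single-feature class that excludes it.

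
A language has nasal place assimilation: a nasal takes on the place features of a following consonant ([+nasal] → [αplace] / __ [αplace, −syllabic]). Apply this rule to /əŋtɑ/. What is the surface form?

In /əŋtɑ/, the nasal /ŋ/ precedes /t/, which is [+coronal]. The nasal assimilates in place, becoming the [+coronal] nasal /n/. The surface form is [əntɑ].

[əntɑ]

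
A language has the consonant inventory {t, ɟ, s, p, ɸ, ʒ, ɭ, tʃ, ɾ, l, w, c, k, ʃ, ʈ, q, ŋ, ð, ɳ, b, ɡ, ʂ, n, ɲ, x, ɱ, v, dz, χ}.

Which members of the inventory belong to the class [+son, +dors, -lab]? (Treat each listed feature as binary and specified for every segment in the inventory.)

Eliminate segments failing any feature: /t, ɟ, s, p, ɸ, ʒ, tʃ, c, k, ʃ, ʈ, q, ð, b, ɡ, ʂ, x, v, dz, χ/ are [-sonorant]; /ɭ, ɾ, l, ɳ, n, ɱ/ are [-dorsal]; /w/ is [+labial]. The remaining /ŋ, ɲ/ satisfy [+sonorant], [+dorsal], [-labial].

ŋ, ɲ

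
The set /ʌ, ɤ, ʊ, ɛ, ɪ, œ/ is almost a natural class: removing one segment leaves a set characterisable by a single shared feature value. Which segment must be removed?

[tense] groups all but one: /ʊ, œ, ɪ, ʌ, ɛ/ share [−tense] while /ɤ/ (mid back unrounded tense vowel) alone is [+tense]. Removing any other segment would not leave a single-feature class that excludes it.

ɤ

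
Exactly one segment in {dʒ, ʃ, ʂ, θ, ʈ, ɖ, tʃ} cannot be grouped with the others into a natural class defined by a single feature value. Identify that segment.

The remaining segments after removing /θ/ share [−anterior]; /θ/ (voiceless dental fricative) is [+anterior]. For every other candidate removal, the leftover set fails to share any single feature value that the removed segment lacks.

θ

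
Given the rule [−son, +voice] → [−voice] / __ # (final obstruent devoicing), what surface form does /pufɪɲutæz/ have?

[pufɪɲutæs]

Only the final segment /z/ is both word-final and matches the structural description. It is a voiced alveolar fricative, so [−son, +voice] holds; changing it to [−voice] with all other features held fixed yields /s/ (voiceless alveolar fricative). No other segment meets both the structural description and the environment, so the output is [pufɪɲutæs].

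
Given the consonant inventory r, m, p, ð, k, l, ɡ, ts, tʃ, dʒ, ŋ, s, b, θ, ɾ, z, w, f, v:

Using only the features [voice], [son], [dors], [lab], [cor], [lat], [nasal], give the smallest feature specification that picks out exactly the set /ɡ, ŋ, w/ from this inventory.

[+voice, +dors]

The class [+voice], [+dorsal] has exactly /ɡ, ŋ, w/ as its extension in this inventory. No smaller conjunction from the listed features achieves this: [+dorsal] alone would also admit /k/; [+voice] alone would also admit /r, m, ð, l, …/; and checking the remaining single features turns up none with this extension.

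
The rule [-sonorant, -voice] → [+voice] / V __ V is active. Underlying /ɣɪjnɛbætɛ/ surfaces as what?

[ɣɪjnɛbædɛ]

/t/ satisfies [-sonorant, -voice] and sits in V __ V. The [+voice] counterpart of the voiceless alveolar stop is /d/. Other segments in /ɣɪjnɛbætɛ/ either fail the structural description or are not in the environment, so the surface form is [ɣɪjnɛbædɛ].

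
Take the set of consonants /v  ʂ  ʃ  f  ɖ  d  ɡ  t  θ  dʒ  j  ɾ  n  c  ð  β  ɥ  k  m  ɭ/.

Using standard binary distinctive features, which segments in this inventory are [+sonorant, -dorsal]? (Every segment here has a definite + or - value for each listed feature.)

Eliminate segments failing any feature: /v, ʂ, ʃ, f, ɖ, d, ɡ, t, θ, dʒ, c, ð, β, k/ are [-sonorant]; /j, ɥ/ are [+dorsal]. The remaining /ɾ, n, m, ɭ/ satisfy [+sonorant], [-dorsal].

ɾ, n, m, ɭ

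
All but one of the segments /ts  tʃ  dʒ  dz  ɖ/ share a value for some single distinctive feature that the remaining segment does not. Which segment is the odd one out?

/ts, tʃ, dz, dʒ/ are all [+delayed release], but /ɖ/ (voiced retroflex stop) is [−delayed release]. No other single segment can be removed to leave a set sharing one feature value that the removed segment lacks, so /ɖ/ is the odd one out.

ɖ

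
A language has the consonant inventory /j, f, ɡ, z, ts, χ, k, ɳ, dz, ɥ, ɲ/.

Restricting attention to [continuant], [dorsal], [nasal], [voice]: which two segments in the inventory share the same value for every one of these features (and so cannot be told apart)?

ɥ, j

On the given features, /ɥ/ and /j/ have an identical profile: [+continuant], [+dorsal], [−nasal], [+voice]. No other two segments in the inventory coincide on all 4 features. (They do differ in [labial] and [round], which are not among the given features.)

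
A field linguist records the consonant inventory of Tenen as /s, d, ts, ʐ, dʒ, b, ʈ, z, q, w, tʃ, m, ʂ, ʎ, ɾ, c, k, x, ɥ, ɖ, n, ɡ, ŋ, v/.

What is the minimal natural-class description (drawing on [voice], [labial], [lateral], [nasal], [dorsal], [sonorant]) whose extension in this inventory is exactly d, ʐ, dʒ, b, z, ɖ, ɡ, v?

The class [−sonorant], [+voice] has exactly /d, ʐ, dʒ, b, z, ɖ, ɡ, v/ as its extension in this inventory. No smaller conjunction from the listed features achieves this: [+voice] alone would also admit /w, m, ʎ, ɾ, …/; [−sonorant] alone would also admit /s, ts, ʈ, q, …/; and checking the remaining single features turns up none with this extension.

[−sonorant, +voice]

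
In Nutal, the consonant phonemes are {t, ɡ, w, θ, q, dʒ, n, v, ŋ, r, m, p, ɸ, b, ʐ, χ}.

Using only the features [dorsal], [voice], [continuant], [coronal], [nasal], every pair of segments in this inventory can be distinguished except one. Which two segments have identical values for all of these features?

/ʐ/ (voiced retroflex fricative) and /r/ (alveolar trill) are both [−dorsal], [+voice], [+continuant], [+coronal], [−nasal], so none of the listed features separates them. (They do differ in [sonorant], [strident] and [anterior], which are not among the given features.) Every other pair in the inventory differs on at least one listed feature.

ʐ, r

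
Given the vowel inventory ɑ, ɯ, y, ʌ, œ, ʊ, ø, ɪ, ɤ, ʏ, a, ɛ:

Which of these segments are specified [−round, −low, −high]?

ʌ, ɤ, ɛ

Checking each segment against [−round], [−low], [−high]: /ʌ/ (mid back unrounded lax vowel), /ɤ/ (mid back unrounded tense vowel), /ɛ/ (mid front unrounded lax vowel) satisfy every feature; every other segment in the inventory fails at least one.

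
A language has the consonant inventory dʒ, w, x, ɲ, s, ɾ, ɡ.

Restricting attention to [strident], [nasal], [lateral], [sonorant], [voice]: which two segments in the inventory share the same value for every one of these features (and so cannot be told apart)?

On the given features, /ɾ/ and /w/ have an identical profile: [-strident], [-nasal], [-lateral], [+sonorant], [+voice]. No other two segments in the inventory coincide on all 5 features. (They do differ in [labial], [round], [coronal] and [dorsal], which are not among the given features.)

ɾ, w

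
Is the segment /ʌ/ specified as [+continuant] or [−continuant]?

[+continuant]

As the mid back unrounded lax vowel, /ʌ/ is [+continuant].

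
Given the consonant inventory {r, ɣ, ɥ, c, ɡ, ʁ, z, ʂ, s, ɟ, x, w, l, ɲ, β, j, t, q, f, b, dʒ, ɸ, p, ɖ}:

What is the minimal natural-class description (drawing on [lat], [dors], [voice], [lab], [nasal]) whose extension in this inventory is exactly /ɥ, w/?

The class [+labial], [+dorsal] has exactly /ɥ, w/ as its extension in this inventory. No smaller conjunction from the listed features achieves this: [+dorsal] alone would also admit /ɣ, c, ɡ, ʁ, …/; [+labial] alone would also admit /β, f, b, ɸ, …/; and checking the remaining single features turns up none with this extension.

[+lab, +dors]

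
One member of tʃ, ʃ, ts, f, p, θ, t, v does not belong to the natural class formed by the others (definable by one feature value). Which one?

[voice] groups all but one: /ʃ, θ, tʃ, f, p, t, ts/ share [-voice] while /v/ (voiced labiodental fricative) alone is [+voice]. Removing any other segment would not leave a single-feature class that excludes it.

v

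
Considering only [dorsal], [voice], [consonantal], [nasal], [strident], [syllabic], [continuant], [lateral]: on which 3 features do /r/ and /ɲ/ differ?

The two segments share [+voice], [+consonantal], [−strident], [−syllabic], [−lateral]. The only features from the list on which they differ: /r/ is [−nasal] while /ɲ/ is [+nasal]; /r/ is [+continuant] while /ɲ/ is [−continuant]; /r/ is [−dorsal] while /ɲ/ is [+dorsal].

[nasal], [continuant], [dorsal]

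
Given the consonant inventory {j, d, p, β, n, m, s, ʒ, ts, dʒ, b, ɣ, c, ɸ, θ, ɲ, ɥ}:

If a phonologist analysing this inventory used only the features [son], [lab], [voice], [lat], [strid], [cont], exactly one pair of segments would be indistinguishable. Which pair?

n, ɲ

/n/ (alveolar nasal) and /ɲ/ (palatal nasal) are both [+sonorant], [-labial], [+voice], [-lateral], [-strident], [-continuant], so none of the listed features separates them. (They do differ in [dorsal], which is not among the given features.) Every other pair in the inventory differs on at least one listed feature.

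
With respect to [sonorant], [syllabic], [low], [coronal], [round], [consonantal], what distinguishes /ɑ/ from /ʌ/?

[low]

/ɑ/ is the low back unrounded vowel and /ʌ/ is the mid back unrounded lax vowel. Both are [+sonorant], [+syllabic], [-coronal], [-round], [-consonantal]. /ɑ/ is [+low] while /ʌ/ is [-low], so the distinguishing feature is [low].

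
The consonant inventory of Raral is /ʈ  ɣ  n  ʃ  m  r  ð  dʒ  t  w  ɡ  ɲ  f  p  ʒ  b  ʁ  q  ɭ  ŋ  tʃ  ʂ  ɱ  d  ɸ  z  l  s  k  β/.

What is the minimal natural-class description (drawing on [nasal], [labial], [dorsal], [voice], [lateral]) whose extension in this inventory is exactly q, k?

[-voice, +dorsal]

/q, k/ are all [-voice], [+dorsal], and no other segment in the inventory matches both values. Dropping any one of them over-generates: [+dorsal] alone would also admit /ɣ, w, ɡ, ɲ, …/; [-voice] alone would also admit /ʈ, ʃ, t, f, …/. No other single listed feature picks out exactly this set either, so fewer than two features will not do.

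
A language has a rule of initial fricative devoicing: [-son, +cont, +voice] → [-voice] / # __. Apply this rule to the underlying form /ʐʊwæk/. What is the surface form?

[ʂʊwæk]

Only the initial segment /ʐ/ is both word-initial and matches the structural description. It is a voiced retroflex fricative, so [-son, +cont, +voice] holds; changing it to [-voice] with all other features held fixed yields /ʂ/ (voiceless retroflex fricative). No other segment meets both the structural description and the environment, so the output is [ʂʊwæk].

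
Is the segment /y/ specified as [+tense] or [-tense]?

/y/ is the high front rounded tense vowel. The feature [tense] marks segments produced with a tense (peripheral) tongue-body position; /y/ has this property, so it is [+tense].

[+tense]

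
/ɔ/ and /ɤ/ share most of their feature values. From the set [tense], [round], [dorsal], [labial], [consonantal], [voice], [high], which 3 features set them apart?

[labial], [round], [tense]

The two segments share [+dorsal], [-consonantal], [+voice], [-high]. The only features from the list on which they differ: /ɔ/ is [+labial] while /ɤ/ is [-labial]; /ɔ/ is [+round] while /ɤ/ is [-round]; /ɔ/ is [-tense] while /ɤ/ is [+tense].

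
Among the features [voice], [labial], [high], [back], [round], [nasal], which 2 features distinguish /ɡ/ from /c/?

/ɡ/ (voiced velar stop) and /c/ (voiceless palatal stop) agree on [-labial], [+high], [-round], [-nasal]. They differ on [voice] (/ɡ/ [+], /c/ [-]), [back] (/ɡ/ [+], /c/ [-]).

[voice], [back]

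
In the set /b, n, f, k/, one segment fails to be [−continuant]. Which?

/n, k, b/ are all [−continuant]; /f/ (voiceless labiodental fricative) is [+continuant].

f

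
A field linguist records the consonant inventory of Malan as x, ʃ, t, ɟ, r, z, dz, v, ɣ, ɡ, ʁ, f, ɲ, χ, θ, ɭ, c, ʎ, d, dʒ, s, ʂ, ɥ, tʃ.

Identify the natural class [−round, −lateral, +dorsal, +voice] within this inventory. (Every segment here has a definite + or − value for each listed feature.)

ɟ, ɣ, ɡ, ʁ, ɲ

Checking each segment against [−round], [−lateral], [+dorsal], [+voice]: /ɟ/ (voiced palatal stop), /ɣ/ (voiced velar fricative), /ɡ/ (voiced velar stop), /ʁ/ (voiced uvular fricative), /ɲ/ (palatal nasal) satisfy every feature; every other segment in the inventory fails at least one.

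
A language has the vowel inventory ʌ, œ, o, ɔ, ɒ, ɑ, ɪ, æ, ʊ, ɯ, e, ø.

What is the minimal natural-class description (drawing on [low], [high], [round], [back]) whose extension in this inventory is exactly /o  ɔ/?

[−high, −low, +back, +round]

Every target segment is [−high], [−low], [+back], [+round]; each remaining inventory member fails at least one of these. Each conjunct is needed — [−low, +back, +round] alone would also admit /ʊ/; [−high, +back, +round] alone would also admit /ɒ/; [−high, −low, +round] alone would also admit /œ, ø/; [−high, −low, +back] alone would also admit /ʌ/ — and no other combination of three listed features has exactly this extension, so four is the minimum.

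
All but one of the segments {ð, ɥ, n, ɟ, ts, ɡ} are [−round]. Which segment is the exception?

/ɟ, n, ð, ts, ɡ/ are all [−round]; /ɥ/ (labial-palatal glide) is [+round].

ɥ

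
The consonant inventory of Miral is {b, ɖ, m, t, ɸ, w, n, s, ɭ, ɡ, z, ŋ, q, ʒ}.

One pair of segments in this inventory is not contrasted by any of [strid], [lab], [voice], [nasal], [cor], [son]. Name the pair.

ʒ, z

/ʒ/ (voiced postalveolar fricative) and /z/ (voiced alveolar fricative) are both [+strident], [−labial], [+voice], [−nasal], [+coronal], [−sonorant], so none of the listed features separates them. (They do differ in [anterior] and [distributed], which are not among the given features.) Every other pair in the inventory differs on at least one listed feature.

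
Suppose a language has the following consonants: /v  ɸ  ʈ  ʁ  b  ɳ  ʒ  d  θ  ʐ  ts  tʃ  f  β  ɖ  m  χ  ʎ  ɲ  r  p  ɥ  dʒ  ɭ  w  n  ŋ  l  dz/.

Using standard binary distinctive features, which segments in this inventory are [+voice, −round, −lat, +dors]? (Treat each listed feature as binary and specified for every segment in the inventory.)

ʁ, ɲ, ŋ

First, the [+voice] segments are /v, ʁ, b, ɳ, ʒ, d, ʐ, β, ɖ, m, ʎ, ɲ, r, ɥ, dʒ, ɭ, w, n, ŋ, l, dz/.
Of those, [−round] gives /v, ʁ, b, ɳ, ʒ, d, ʐ, β, ɖ, m, ʎ, ɲ, r, dʒ, ɭ, n, ŋ, l, dz/.
Of those, [−lateral] gives /v, ʁ, b, ɳ, ʒ, d, ʐ, β, ɖ, m, ɲ, r, dʒ, n, ŋ, dz/.
Among these, [+dorsal] leaves /ʁ, ɲ, ŋ/.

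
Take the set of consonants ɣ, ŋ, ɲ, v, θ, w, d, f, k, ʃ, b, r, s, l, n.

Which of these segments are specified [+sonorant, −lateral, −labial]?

The [+sonorant] segments are /ŋ, ɲ, w, r, l, n/.
Of those, [−lateral] gives /ŋ, ɲ, w, r, n/.
Among these, [−labial] leaves /ŋ, ɲ, r, n/.

ŋ, ɲ, r, n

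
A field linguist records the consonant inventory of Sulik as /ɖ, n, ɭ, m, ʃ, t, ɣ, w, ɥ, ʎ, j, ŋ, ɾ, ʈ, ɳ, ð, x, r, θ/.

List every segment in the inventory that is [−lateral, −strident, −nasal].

Checking each segment against [−lateral], [−strident], [−nasal]: /ɖ/ (voiced retroflex stop), /t/ (voiceless alveolar stop), /ɣ/ (voiced velar fricative), /w/ (labial-velar glide), /ɥ/ (labial-palatal glide), /j/ (palatal glide), among others, satisfy every feature; every other segment in the inventory fails at least one.

ɖ, t, ɣ, w, ɥ, j, ɾ, ʈ, ð, x, r, θ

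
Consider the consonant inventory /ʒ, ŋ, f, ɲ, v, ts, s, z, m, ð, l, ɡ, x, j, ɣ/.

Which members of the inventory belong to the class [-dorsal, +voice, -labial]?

Eliminate segments failing any feature: /ŋ, ɲ, ɡ, x, j, ɣ/ are [+dorsal]; /f, ts, s/ are [-voice]; /v, m/ are [+labial]. The remaining /ʒ, z, ð, l/ satisfy [-dorsal], [+voice], [-labial].

ʒ, z, ð, l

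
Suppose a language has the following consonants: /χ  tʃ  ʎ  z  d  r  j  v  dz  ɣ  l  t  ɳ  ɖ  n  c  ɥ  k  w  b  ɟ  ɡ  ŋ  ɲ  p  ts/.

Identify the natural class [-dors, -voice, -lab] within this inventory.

tʃ, t, ts

Checking each segment against [-dorsal], [-voice], [-labial]: /tʃ/ (voiceless postalveolar affricate), /t/ (voiceless alveolar stop), /ts/ (voiceless alveolar affricate) satisfy every feature; every other segment in the inventory fails at least one.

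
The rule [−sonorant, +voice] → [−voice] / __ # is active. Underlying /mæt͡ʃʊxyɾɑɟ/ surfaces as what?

The only segment in the rule's environment that also matches [−sonorant, +voice] is /ɟ/. Applying [−voice] turns the voiced palatal stop into /c/ (voiceless palatal stop), giving [mæt͡ʃʊxyɾɑc].

[mæt͡ʃʊxyɾɑc]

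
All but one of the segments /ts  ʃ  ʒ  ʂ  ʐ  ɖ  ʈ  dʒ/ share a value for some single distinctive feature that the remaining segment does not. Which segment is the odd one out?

[anterior] groups all but one: /ɖ, ʒ, dʒ, ʐ, ʃ, ʂ, ʈ/ share [−anterior] while /ts/ (voiceless alveolar affricate) alone is [+anterior]. Removing any other segment would not leave a single-feature class that excludes it.

ts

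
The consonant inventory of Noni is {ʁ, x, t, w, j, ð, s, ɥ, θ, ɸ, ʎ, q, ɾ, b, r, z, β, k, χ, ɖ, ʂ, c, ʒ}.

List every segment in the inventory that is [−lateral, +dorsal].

ʁ, x, w, j, ɥ, q, k, χ, c

First, the [−lateral] segments are /ʁ, x, t, w, j, ð, s, ɥ, θ, ɸ, q, ɾ, b, r, z, β, k, χ, ɖ, ʂ, c, ʒ/.
Among these, [+dorsal] leaves /ʁ, x, w, j, ɥ, q, k, χ, c/.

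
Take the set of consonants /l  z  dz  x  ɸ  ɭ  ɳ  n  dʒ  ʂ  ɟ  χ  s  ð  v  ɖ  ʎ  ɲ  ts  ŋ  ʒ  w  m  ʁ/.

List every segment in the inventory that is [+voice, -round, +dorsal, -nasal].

ɟ, ʎ, ʁ

Eliminate segments failing any feature: /l, z, dz, ɭ, ɳ, n, dʒ, ð, v, ɖ, ʒ, m/ are [-dorsal]; /x, ɸ, ʂ, χ, s, ts/ are [-voice]; /ɲ, ŋ/ are [+nasal]; /w/ is [+round]. The remaining /ɟ, ʎ, ʁ/ satisfy [+voice], [-round], [+dorsal], [-nasal].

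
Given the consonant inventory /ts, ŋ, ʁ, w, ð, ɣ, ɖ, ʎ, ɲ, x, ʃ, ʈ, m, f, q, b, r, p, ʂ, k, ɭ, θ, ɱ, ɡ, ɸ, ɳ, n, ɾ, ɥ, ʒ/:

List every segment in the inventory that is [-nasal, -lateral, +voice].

Checking each segment against [-nasal], [-lateral], [+voice]: /ʁ/ (voiced uvular fricative), /w/ (labial-velar glide), /ð/ (voiced dental fricative), /ɣ/ (voiced velar fricative), /ɖ/ (voiced retroflex stop), /b/ (voiced bilabial stop), among others, satisfy every feature; every other segment in the inventory fails at least one.

ʁ, w, ð, ɣ, ɖ, b, r, ɡ, ɾ, ɥ, ʒ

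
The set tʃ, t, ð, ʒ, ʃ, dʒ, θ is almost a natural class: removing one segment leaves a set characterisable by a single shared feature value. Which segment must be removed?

/tʃ, ð, ʒ, dʒ, ʃ, θ/ are all [+distributed], but /t/ (voiceless alveolar stop) is [-distributed]. No other single segment can be removed to leave a set sharing one feature value that the removed segment lacks, so /t/ is the odd one out.

t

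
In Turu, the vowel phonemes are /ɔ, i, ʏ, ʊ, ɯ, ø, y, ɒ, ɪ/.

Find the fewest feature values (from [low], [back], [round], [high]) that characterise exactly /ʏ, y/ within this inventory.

[+high, -back, +round]

/ʏ, y/ are all [+high], [-back], [+round], and no other segment in the inventory matches all three values. Dropping any one of them over-generates: [-back, +round] alone would also admit /ø/; [+high, +round] alone would also admit /ʊ/; [+high, -back] alone would also admit /i, ɪ/. No other combination of two listed features picks out exactly this set either, so fewer than three features will not do.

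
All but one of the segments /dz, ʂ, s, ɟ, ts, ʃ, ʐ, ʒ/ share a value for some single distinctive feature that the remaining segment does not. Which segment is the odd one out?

ɟ

The remaining segments after removing /ɟ/ share [+strident]; /ɟ/ (voiced palatal stop) is [-strident]. For every other candidate removal, the leftover set fails to share any single feature value that the removed segment lacks.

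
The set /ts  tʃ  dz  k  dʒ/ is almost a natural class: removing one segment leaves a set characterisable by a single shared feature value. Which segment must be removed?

/tʃ, ts, dz, dʒ/ are all [+delayed release], but /k/ (voiceless velar stop) is [-delayed release]. No other single segment can be removed to leave a set sharing one feature value that the removed segment lacks, so /k/ is the odd one out.

k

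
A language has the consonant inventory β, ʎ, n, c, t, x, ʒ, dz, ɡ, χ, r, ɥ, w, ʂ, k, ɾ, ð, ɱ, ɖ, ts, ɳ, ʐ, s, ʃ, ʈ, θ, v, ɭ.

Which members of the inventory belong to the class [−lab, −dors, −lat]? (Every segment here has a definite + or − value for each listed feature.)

n, t, ʒ, dz, r, ʂ, ɾ, ð, ɖ, ts, ɳ, ʐ, s, ʃ, ʈ, θ

Checking each segment against [−labial], [−dorsal], [−lateral]: /n/ (alveolar nasal), /t/ (voiceless alveolar stop), /ʒ/ (voiced postalveolar fricative), /dz/ (voiced alveolar affricate), /r/ (alveolar trill), /ʂ/ (voiceless retroflex fricative), among others, satisfy every feature; every other segment in the inventory fails at least one.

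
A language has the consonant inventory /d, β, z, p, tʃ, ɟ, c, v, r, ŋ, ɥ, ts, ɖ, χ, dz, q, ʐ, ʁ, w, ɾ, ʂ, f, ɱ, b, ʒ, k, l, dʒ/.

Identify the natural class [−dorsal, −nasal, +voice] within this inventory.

d, β, z, v, r, ɖ, dz, ʐ, ɾ, b, ʒ, l, dʒ

Checking each segment against [−dorsal], [−nasal], [+voice]: /d/ (voiced alveolar stop), /β/ (voiced bilabial fricative), /z/ (voiced alveolar fricative), /v/ (voiced labiodental fricative), /r/ (alveolar trill), /ɖ/ (voiced retroflex stop), among others, satisfy every feature; every other segment in the inventory fails at least one.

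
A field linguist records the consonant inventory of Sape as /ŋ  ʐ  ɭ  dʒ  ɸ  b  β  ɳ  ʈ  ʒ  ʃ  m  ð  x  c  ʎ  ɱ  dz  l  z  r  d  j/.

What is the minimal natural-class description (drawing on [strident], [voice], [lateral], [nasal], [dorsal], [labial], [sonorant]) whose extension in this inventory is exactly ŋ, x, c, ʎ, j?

[+dorsal]

Every target segment is [+dorsal] and no other inventory member is, so one feature is enough.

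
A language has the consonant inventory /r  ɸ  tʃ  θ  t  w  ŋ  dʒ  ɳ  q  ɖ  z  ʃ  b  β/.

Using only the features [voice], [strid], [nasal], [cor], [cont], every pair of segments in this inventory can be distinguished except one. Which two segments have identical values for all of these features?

On the given features, /β/ and /w/ have an identical profile: [+voice], [−strident], [−nasal], [−coronal], [+continuant]. No other two segments in the inventory coincide on all 5 features. (They do differ in [sonorant], [round] and [dorsal], which are not among the given features.)

β, w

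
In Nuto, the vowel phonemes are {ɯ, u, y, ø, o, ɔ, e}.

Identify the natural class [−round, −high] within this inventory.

Checking each segment against [−round], [−high]: /e/ (mid front unrounded tense vowel) satisfies every feature; every other segment in the inventory fails at least one.

e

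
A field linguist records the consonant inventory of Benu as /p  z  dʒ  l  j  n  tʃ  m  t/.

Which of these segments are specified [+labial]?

p, m

The [+labial] segments here are /p, m/; the remaining /z, dʒ, l, j, n, tʃ, t/ are [−labial].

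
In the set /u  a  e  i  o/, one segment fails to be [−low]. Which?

/e, u, o, i/ are all [−low]; /a/ (low unrounded vowel) is [+low].

a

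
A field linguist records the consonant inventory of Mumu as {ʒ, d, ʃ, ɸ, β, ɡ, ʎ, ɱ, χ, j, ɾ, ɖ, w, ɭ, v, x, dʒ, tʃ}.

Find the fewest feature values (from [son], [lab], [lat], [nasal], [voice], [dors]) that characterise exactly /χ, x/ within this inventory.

[-voice, +dors]

/χ, x/ are all [-voice], [+dorsal], and no other segment in the inventory matches both values. Dropping any one of them over-generates: [+dorsal] alone would also admit /ɡ, ʎ, j, w/; [-voice] alone would also admit /ʃ, ɸ, tʃ/. No other single listed feature picks out exactly this set either, so fewer than two features will not do.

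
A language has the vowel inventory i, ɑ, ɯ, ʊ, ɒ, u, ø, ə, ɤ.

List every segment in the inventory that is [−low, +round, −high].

The [−low] segments are /i, ɯ, ʊ, u, ø, ə, ɤ/.
Then [+round] gives /ʊ, u, ø/.
Then [−high] leaves /ø/.

ø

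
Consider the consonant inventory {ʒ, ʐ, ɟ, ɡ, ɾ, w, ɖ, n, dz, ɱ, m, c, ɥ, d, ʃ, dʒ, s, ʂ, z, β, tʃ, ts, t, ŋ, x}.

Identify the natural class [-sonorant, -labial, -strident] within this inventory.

ɟ, ɡ, ɖ, c, d, t, x

Eliminate segments failing any feature: /ʒ, ʐ, dz, ʃ, dʒ, s, ʂ, z, tʃ, ts/ are [+strident]; /ɾ, w, n, ɱ, m, ɥ, ŋ/ are [+sonorant]; /β/ is [+labial]. The remaining /ɟ, ɡ, ɖ, c, d, t, x/ satisfy [-sonorant], [-labial], [-strident].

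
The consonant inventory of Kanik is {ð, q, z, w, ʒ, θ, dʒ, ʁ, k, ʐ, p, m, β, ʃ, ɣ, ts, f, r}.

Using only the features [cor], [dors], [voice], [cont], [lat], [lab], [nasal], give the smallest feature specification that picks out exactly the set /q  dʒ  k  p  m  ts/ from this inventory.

Every target segment is [−continuant] and no other inventory member is, so one feature is enough.

[−cont]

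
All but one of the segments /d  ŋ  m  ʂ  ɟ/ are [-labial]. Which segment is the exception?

/m/ is the bilabial nasal, which is [+labial]; the rest — /ŋ, d, ɟ, ʂ/ — are [-labial].

m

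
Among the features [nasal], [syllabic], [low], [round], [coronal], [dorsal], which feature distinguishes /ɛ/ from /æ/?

[low]

/ɛ/ (mid front unrounded lax vowel) and /æ/ (low front unrounded vowel) agree on [-nasal], [+syllabic], [-round], [-coronal], [+dorsal]. They differ on [low] (/ɛ/ [-], /æ/ [+]).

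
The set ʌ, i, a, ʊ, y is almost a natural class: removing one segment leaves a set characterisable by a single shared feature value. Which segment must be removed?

/ʊ, i, ʌ, y/ are all [−low], but /a/ (low unrounded vowel) is [+low]. No other single segment can be removed to leave a set sharing one feature value that the removed segment lacks, so /a/ is the odd one out.

a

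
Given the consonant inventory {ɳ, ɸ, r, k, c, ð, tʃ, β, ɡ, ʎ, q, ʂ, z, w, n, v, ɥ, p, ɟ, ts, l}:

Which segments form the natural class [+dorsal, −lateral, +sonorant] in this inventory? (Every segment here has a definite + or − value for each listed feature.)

w, ɥ

Checking each segment against [+dorsal], [−lateral], [+sonorant]: /w/ (labial-velar glide), /ɥ/ (labial-palatal glide) satisfy every feature; every other segment in the inventory fails at least one.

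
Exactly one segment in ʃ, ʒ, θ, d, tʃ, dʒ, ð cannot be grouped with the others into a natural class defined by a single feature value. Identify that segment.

d

/dʒ, tʃ, ʃ, θ, ð, ʒ/ are all [+distributed], but /d/ (voiced alveolar stop) is [−distributed]. No other single segment can be removed to leave a set sharing one feature value that the removed segment lacks, so /d/ is the odd one out.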